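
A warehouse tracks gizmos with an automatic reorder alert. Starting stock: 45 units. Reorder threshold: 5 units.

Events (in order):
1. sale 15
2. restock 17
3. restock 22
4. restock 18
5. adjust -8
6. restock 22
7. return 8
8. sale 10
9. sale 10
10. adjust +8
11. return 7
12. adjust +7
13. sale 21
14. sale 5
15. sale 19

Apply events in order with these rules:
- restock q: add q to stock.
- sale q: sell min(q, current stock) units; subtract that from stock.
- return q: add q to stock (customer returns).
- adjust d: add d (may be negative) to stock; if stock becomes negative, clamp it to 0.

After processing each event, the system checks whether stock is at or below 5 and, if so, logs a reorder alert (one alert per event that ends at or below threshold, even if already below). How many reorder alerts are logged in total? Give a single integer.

Processing events:
Start: stock = 45
  Event 1 (sale 15): sell min(15,45)=15. stock: 45 - 15 = 30. total_sold = 15
  Event 2 (restock 17): 30 + 17 = 47
  Event 3 (restock 22): 47 + 22 = 69
  Event 4 (restock 18): 69 + 18 = 87
  Event 5 (adjust -8): 87 + -8 = 79
  Event 6 (restock 22): 79 + 22 = 101
  Event 7 (return 8): 101 + 8 = 109
  Event 8 (sale 10): sell min(10,109)=10. stock: 109 - 10 = 99. total_sold = 25
  Event 9 (sale 10): sell min(10,99)=10. stock: 99 - 10 = 89. total_sold = 35
  Event 10 (adjust +8): 89 + 8 = 97
  Event 11 (return 7): 97 + 7 = 104
  Event 12 (adjust +7): 104 + 7 = 111
  Event 13 (sale 21): sell min(21,111)=21. stock: 111 - 21 = 90. total_sold = 56
  Event 14 (sale 5): sell min(5,90)=5. stock: 90 - 5 = 85. total_sold = 61
  Event 15 (sale 19): sell min(19,85)=19. stock: 85 - 19 = 66. total_sold = 80
Final: stock = 66, total_sold = 80

Checking against threshold 5:
  After event 1: stock=30 > 5
  After event 2: stock=47 > 5
  After event 3: stock=69 > 5
  After event 4: stock=87 > 5
  After event 5: stock=79 > 5
  After event 6: stock=101 > 5
  After event 7: stock=109 > 5
  After event 8: stock=99 > 5
  After event 9: stock=89 > 5
  After event 10: stock=97 > 5
  After event 11: stock=104 > 5
  After event 12: stock=111 > 5
  After event 13: stock=90 > 5
  After event 14: stock=85 > 5
  After event 15: stock=66 > 5
Alert events: []. Count = 0

Answer: 0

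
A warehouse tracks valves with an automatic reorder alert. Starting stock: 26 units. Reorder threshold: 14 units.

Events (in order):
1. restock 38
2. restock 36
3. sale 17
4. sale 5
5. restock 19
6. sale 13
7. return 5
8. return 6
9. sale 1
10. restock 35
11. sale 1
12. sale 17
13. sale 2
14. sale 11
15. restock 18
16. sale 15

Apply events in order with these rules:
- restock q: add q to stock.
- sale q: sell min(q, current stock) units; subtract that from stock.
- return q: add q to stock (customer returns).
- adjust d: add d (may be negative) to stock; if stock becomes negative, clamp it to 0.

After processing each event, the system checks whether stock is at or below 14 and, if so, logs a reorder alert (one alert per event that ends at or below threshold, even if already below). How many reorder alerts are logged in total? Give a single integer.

Answer: 0

Derivation:
Processing events:
Start: stock = 26
  Event 1 (restock 38): 26 + 38 = 64
  Event 2 (restock 36): 64 + 36 = 100
  Event 3 (sale 17): sell min(17,100)=17. stock: 100 - 17 = 83. total_sold = 17
  Event 4 (sale 5): sell min(5,83)=5. stock: 83 - 5 = 78. total_sold = 22
  Event 5 (restock 19): 78 + 19 = 97
  Event 6 (sale 13): sell min(13,97)=13. stock: 97 - 13 = 84. total_sold = 35
  Event 7 (return 5): 84 + 5 = 89
  Event 8 (return 6): 89 + 6 = 95
  Event 9 (sale 1): sell min(1,95)=1. stock: 95 - 1 = 94. total_sold = 36
  Event 10 (restock 35): 94 + 35 = 129
  Event 11 (sale 1): sell min(1,129)=1. stock: 129 - 1 = 128. total_sold = 37
  Event 12 (sale 17): sell min(17,128)=17. stock: 128 - 17 = 111. total_sold = 54
  Event 13 (sale 2): sell min(2,111)=2. stock: 111 - 2 = 109. total_sold = 56
  Event 14 (sale 11): sell min(11,109)=11. stock: 109 - 11 = 98. total_sold = 67
  Event 15 (restock 18): 98 + 18 = 116
  Event 16 (sale 15): sell min(15,116)=15. stock: 116 - 15 = 101. total_sold = 82
Final: stock = 101, total_sold = 82

Checking against threshold 14:
  After event 1: stock=64 > 14
  After event 2: stock=100 > 14
  After event 3: stock=83 > 14
  After event 4: stock=78 > 14
  After event 5: stock=97 > 14
  After event 6: stock=84 > 14
  After event 7: stock=89 > 14
  After event 8: stock=95 > 14
  After event 9: stock=94 > 14
  After event 10: stock=129 > 14
  After event 11: stock=128 > 14
  After event 12: stock=111 > 14
  After event 13: stock=109 > 14
  After event 14: stock=98 > 14
  After event 15: stock=116 > 14
  After event 16: stock=101 > 14
Alert events: []. Count = 0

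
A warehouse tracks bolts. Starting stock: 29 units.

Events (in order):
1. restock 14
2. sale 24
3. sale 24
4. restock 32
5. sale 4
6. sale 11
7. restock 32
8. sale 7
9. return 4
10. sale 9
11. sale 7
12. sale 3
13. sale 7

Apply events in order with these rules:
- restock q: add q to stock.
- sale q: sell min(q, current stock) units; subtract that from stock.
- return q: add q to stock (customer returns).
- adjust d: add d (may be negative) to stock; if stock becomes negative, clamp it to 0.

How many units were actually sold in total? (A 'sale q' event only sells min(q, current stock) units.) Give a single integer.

Processing events:
Start: stock = 29
  Event 1 (restock 14): 29 + 14 = 43
  Event 2 (sale 24): sell min(24,43)=24. stock: 43 - 24 = 19. total_sold = 24
  Event 3 (sale 24): sell min(24,19)=19. stock: 19 - 19 = 0. total_sold = 43
  Event 4 (restock 32): 0 + 32 = 32
  Event 5 (sale 4): sell min(4,32)=4. stock: 32 - 4 = 28. total_sold = 47
  Event 6 (sale 11): sell min(11,28)=11. stock: 28 - 11 = 17. total_sold = 58
  Event 7 (restock 32): 17 + 32 = 49
  Event 8 (sale 7): sell min(7,49)=7. stock: 49 - 7 = 42. total_sold = 65
  Event 9 (return 4): 42 + 4 = 46
  Event 10 (sale 9): sell min(9,46)=9. stock: 46 - 9 = 37. total_sold = 74
  Event 11 (sale 7): sell min(7,37)=7. stock: 37 - 7 = 30. total_sold = 81
  Event 12 (sale 3): sell min(3,30)=3. stock: 30 - 3 = 27. total_sold = 84
  Event 13 (sale 7): sell min(7,27)=7. stock: 27 - 7 = 20. total_sold = 91
Final: stock = 20, total_sold = 91

Answer: 91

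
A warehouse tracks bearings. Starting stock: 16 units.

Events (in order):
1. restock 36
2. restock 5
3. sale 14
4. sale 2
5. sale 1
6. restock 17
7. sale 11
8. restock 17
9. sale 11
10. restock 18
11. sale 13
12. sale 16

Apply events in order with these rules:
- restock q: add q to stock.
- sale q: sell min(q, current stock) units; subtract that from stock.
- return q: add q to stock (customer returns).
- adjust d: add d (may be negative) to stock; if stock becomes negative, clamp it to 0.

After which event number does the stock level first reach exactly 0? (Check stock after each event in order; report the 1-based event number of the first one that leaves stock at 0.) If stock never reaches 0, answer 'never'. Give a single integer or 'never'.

Answer: never

Derivation:
Processing events:
Start: stock = 16
  Event 1 (restock 36): 16 + 36 = 52
  Event 2 (restock 5): 52 + 5 = 57
  Event 3 (sale 14): sell min(14,57)=14. stock: 57 - 14 = 43. total_sold = 14
  Event 4 (sale 2): sell min(2,43)=2. stock: 43 - 2 = 41. total_sold = 16
  Event 5 (sale 1): sell min(1,41)=1. stock: 41 - 1 = 40. total_sold = 17
  Event 6 (restock 17): 40 + 17 = 57
  Event 7 (sale 11): sell min(11,57)=11. stock: 57 - 11 = 46. total_sold = 28
  Event 8 (restock 17): 46 + 17 = 63
  Event 9 (sale 11): sell min(11,63)=11. stock: 63 - 11 = 52. total_sold = 39
  Event 10 (restock 18): 52 + 18 = 70
  Event 11 (sale 13): sell min(13,70)=13. stock: 70 - 13 = 57. total_sold = 52
  Event 12 (sale 16): sell min(16,57)=16. stock: 57 - 16 = 41. total_sold = 68
Final: stock = 41, total_sold = 68

Stock never reaches 0.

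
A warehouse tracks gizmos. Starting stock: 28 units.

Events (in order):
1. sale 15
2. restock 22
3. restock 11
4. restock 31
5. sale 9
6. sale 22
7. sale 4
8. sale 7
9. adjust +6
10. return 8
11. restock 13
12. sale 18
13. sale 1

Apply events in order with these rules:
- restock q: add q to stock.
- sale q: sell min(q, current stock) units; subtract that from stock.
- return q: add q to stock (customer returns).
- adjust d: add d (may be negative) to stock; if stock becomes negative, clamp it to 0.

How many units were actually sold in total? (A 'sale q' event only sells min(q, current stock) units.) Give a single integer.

Answer: 76

Derivation:
Processing events:
Start: stock = 28
  Event 1 (sale 15): sell min(15,28)=15. stock: 28 - 15 = 13. total_sold = 15
  Event 2 (restock 22): 13 + 22 = 35
  Event 3 (restock 11): 35 + 11 = 46
  Event 4 (restock 31): 46 + 31 = 77
  Event 5 (sale 9): sell min(9,77)=9. stock: 77 - 9 = 68. total_sold = 24
  Event 6 (sale 22): sell min(22,68)=22. stock: 68 - 22 = 46. total_sold = 46
  Event 7 (sale 4): sell min(4,46)=4. stock: 46 - 4 = 42. total_sold = 50
  Event 8 (sale 7): sell min(7,42)=7. stock: 42 - 7 = 35. total_sold = 57
  Event 9 (adjust +6): 35 + 6 = 41
  Event 10 (return 8): 41 + 8 = 49
  Event 11 (restock 13): 49 + 13 = 62
  Event 12 (sale 18): sell min(18,62)=18. stock: 62 - 18 = 44. total_sold = 75
  Event 13 (sale 1): sell min(1,44)=1. stock: 44 - 1 = 43. total_sold = 76
Final: stock = 43, total_sold = 76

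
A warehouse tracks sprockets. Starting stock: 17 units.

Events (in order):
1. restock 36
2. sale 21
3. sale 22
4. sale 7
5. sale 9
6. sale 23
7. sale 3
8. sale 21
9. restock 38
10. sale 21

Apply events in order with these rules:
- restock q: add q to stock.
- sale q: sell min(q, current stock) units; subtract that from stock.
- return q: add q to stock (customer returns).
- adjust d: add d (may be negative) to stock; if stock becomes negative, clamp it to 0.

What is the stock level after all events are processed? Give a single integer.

Processing events:
Start: stock = 17
  Event 1 (restock 36): 17 + 36 = 53
  Event 2 (sale 21): sell min(21,53)=21. stock: 53 - 21 = 32. total_sold = 21
  Event 3 (sale 22): sell min(22,32)=22. stock: 32 - 22 = 10. total_sold = 43
  Event 4 (sale 7): sell min(7,10)=7. stock: 10 - 7 = 3. total_sold = 50
  Event 5 (sale 9): sell min(9,3)=3. stock: 3 - 3 = 0. total_sold = 53
  Event 6 (sale 23): sell min(23,0)=0. stock: 0 - 0 = 0. total_sold = 53
  Event 7 (sale 3): sell min(3,0)=0. stock: 0 - 0 = 0. total_sold = 53
  Event 8 (sale 21): sell min(21,0)=0. stock: 0 - 0 = 0. total_sold = 53
  Event 9 (restock 38): 0 + 38 = 38
  Event 10 (sale 21): sell min(21,38)=21. stock: 38 - 21 = 17. total_sold = 74
Final: stock = 17, total_sold = 74

Answer: 17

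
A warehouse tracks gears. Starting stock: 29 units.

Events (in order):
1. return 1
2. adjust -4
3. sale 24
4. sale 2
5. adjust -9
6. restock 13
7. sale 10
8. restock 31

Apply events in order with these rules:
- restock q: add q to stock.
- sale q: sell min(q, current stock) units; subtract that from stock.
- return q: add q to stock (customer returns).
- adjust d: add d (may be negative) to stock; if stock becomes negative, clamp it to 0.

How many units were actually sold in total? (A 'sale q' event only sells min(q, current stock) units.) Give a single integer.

Answer: 36

Derivation:
Processing events:
Start: stock = 29
  Event 1 (return 1): 29 + 1 = 30
  Event 2 (adjust -4): 30 + -4 = 26
  Event 3 (sale 24): sell min(24,26)=24. stock: 26 - 24 = 2. total_sold = 24
  Event 4 (sale 2): sell min(2,2)=2. stock: 2 - 2 = 0. total_sold = 26
  Event 5 (adjust -9): 0 + -9 = 0 (clamped to 0)
  Event 6 (restock 13): 0 + 13 = 13
  Event 7 (sale 10): sell min(10,13)=10. stock: 13 - 10 = 3. total_sold = 36
  Event 8 (restock 31): 3 + 31 = 34
Final: stock = 34, total_sold = 36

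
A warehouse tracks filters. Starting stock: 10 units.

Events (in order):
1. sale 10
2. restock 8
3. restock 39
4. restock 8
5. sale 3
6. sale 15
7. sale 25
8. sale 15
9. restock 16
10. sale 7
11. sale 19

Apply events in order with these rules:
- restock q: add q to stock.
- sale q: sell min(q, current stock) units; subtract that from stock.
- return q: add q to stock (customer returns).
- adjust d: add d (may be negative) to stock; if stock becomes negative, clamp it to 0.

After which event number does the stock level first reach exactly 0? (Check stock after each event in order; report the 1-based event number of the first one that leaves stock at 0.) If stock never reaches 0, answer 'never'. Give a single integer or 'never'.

Processing events:
Start: stock = 10
  Event 1 (sale 10): sell min(10,10)=10. stock: 10 - 10 = 0. total_sold = 10
  Event 2 (restock 8): 0 + 8 = 8
  Event 3 (restock 39): 8 + 39 = 47
  Event 4 (restock 8): 47 + 8 = 55
  Event 5 (sale 3): sell min(3,55)=3. stock: 55 - 3 = 52. total_sold = 13
  Event 6 (sale 15): sell min(15,52)=15. stock: 52 - 15 = 37. total_sold = 28
  Event 7 (sale 25): sell min(25,37)=25. stock: 37 - 25 = 12. total_sold = 53
  Event 8 (sale 15): sell min(15,12)=12. stock: 12 - 12 = 0. total_sold = 65
  Event 9 (restock 16): 0 + 16 = 16
  Event 10 (sale 7): sell min(7,16)=7. stock: 16 - 7 = 9. total_sold = 72
  Event 11 (sale 19): sell min(19,9)=9. stock: 9 - 9 = 0. total_sold = 81
Final: stock = 0, total_sold = 81

First zero at event 1.

Answer: 1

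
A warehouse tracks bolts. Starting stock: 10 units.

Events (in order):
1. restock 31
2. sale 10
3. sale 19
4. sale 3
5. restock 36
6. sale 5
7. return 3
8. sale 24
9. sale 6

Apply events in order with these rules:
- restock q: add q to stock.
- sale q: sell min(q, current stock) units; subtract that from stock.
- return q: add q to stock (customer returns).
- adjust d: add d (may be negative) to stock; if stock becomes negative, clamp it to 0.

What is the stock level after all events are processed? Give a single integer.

Answer: 13

Derivation:
Processing events:
Start: stock = 10
  Event 1 (restock 31): 10 + 31 = 41
  Event 2 (sale 10): sell min(10,41)=10. stock: 41 - 10 = 31. total_sold = 10
  Event 3 (sale 19): sell min(19,31)=19. stock: 31 - 19 = 12. total_sold = 29
  Event 4 (sale 3): sell min(3,12)=3. stock: 12 - 3 = 9. total_sold = 32
  Event 5 (restock 36): 9 + 36 = 45
  Event 6 (sale 5): sell min(5,45)=5. stock: 45 - 5 = 40. total_sold = 37
  Event 7 (return 3): 40 + 3 = 43
  Event 8 (sale 24): sell min(24,43)=24. stock: 43 - 24 = 19. total_sold = 61
  Event 9 (sale 6): sell min(6,19)=6. stock: 19 - 6 = 13. total_sold = 67
Final: stock = 13, total_sold = 67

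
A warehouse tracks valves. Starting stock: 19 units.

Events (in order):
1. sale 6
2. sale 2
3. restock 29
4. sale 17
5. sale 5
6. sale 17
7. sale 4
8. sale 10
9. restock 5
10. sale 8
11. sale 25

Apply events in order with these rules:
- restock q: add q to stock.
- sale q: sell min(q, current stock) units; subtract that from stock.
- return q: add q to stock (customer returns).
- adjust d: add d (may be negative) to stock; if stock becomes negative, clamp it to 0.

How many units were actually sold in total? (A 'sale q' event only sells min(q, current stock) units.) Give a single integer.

Processing events:
Start: stock = 19
  Event 1 (sale 6): sell min(6,19)=6. stock: 19 - 6 = 13. total_sold = 6
  Event 2 (sale 2): sell min(2,13)=2. stock: 13 - 2 = 11. total_sold = 8
  Event 3 (restock 29): 11 + 29 = 40
  Event 4 (sale 17): sell min(17,40)=17. stock: 40 - 17 = 23. total_sold = 25
  Event 5 (sale 5): sell min(5,23)=5. stock: 23 - 5 = 18. total_sold = 30
  Event 6 (sale 17): sell min(17,18)=17. stock: 18 - 17 = 1. total_sold = 47
  Event 7 (sale 4): sell min(4,1)=1. stock: 1 - 1 = 0. total_sold = 48
  Event 8 (sale 10): sell min(10,0)=0. stock: 0 - 0 = 0. total_sold = 48
  Event 9 (restock 5): 0 + 5 = 5
  Event 10 (sale 8): sell min(8,5)=5. stock: 5 - 5 = 0. total_sold = 53
  Event 11 (sale 25): sell min(25,0)=0. stock: 0 - 0 = 0. total_sold = 53
Final: stock = 0, total_sold = 53

Answer: 53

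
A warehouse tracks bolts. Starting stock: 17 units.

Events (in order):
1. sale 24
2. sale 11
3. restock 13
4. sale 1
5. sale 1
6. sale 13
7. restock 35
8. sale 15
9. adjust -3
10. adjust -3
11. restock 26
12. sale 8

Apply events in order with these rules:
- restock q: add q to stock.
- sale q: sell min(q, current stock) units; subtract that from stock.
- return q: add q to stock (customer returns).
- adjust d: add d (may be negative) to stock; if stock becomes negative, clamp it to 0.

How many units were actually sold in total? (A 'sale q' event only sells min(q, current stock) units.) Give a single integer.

Processing events:
Start: stock = 17
  Event 1 (sale 24): sell min(24,17)=17. stock: 17 - 17 = 0. total_sold = 17
  Event 2 (sale 11): sell min(11,0)=0. stock: 0 - 0 = 0. total_sold = 17
  Event 3 (restock 13): 0 + 13 = 13
  Event 4 (sale 1): sell min(1,13)=1. stock: 13 - 1 = 12. total_sold = 18
  Event 5 (sale 1): sell min(1,12)=1. stock: 12 - 1 = 11. total_sold = 19
  Event 6 (sale 13): sell min(13,11)=11. stock: 11 - 11 = 0. total_sold = 30
  Event 7 (restock 35): 0 + 35 = 35
  Event 8 (sale 15): sell min(15,35)=15. stock: 35 - 15 = 20. total_sold = 45
  Event 9 (adjust -3): 20 + -3 = 17
  Event 10 (adjust -3): 17 + -3 = 14
  Event 11 (restock 26): 14 + 26 = 40
  Event 12 (sale 8): sell min(8,40)=8. stock: 40 - 8 = 32. total_sold = 53
Final: stock = 32, total_sold = 53

Answer: 53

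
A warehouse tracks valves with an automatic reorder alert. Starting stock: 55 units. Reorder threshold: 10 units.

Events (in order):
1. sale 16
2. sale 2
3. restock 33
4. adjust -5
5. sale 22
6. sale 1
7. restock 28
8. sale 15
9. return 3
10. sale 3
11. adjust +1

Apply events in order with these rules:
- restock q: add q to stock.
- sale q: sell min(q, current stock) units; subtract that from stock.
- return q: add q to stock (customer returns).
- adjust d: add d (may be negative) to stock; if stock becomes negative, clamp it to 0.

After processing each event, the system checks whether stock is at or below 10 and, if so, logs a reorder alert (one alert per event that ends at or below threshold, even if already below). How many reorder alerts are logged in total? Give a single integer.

Processing events:
Start: stock = 55
  Event 1 (sale 16): sell min(16,55)=16. stock: 55 - 16 = 39. total_sold = 16
  Event 2 (sale 2): sell min(2,39)=2. stock: 39 - 2 = 37. total_sold = 18
  Event 3 (restock 33): 37 + 33 = 70
  Event 4 (adjust -5): 70 + -5 = 65
  Event 5 (sale 22): sell min(22,65)=22. stock: 65 - 22 = 43. total_sold = 40
  Event 6 (sale 1): sell min(1,43)=1. stock: 43 - 1 = 42. total_sold = 41
  Event 7 (restock 28): 42 + 28 = 70
  Event 8 (sale 15): sell min(15,70)=15. stock: 70 - 15 = 55. total_sold = 56
  Event 9 (return 3): 55 + 3 = 58
  Event 10 (sale 3): sell min(3,58)=3. stock: 58 - 3 = 55. total_sold = 59
  Event 11 (adjust +1): 55 + 1 = 56
Final: stock = 56, total_sold = 59

Checking against threshold 10:
  After event 1: stock=39 > 10
  After event 2: stock=37 > 10
  After event 3: stock=70 > 10
  After event 4: stock=65 > 10
  After event 5: stock=43 > 10
  After event 6: stock=42 > 10
  After event 7: stock=70 > 10
  After event 8: stock=55 > 10
  After event 9: stock=58 > 10
  After event 10: stock=55 > 10
  After event 11: stock=56 > 10
Alert events: []. Count = 0

Answer: 0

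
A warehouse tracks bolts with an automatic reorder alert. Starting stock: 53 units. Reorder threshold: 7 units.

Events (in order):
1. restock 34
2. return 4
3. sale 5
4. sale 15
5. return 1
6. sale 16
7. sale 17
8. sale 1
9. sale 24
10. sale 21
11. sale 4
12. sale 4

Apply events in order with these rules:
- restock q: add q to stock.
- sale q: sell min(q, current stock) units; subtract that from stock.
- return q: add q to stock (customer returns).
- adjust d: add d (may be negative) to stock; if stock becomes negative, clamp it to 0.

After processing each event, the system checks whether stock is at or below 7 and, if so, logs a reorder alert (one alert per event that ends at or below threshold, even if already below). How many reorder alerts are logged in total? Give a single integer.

Answer: 3

Derivation:
Processing events:
Start: stock = 53
  Event 1 (restock 34): 53 + 34 = 87
  Event 2 (return 4): 87 + 4 = 91
  Event 3 (sale 5): sell min(5,91)=5. stock: 91 - 5 = 86. total_sold = 5
  Event 4 (sale 15): sell min(15,86)=15. stock: 86 - 15 = 71. total_sold = 20
  Event 5 (return 1): 71 + 1 = 72
  Event 6 (sale 16): sell min(16,72)=16. stock: 72 - 16 = 56. total_sold = 36
  Event 7 (sale 17): sell min(17,56)=17. stock: 56 - 17 = 39. total_sold = 53
  Event 8 (sale 1): sell min(1,39)=1. stock: 39 - 1 = 38. total_sold = 54
  Event 9 (sale 24): sell min(24,38)=24. stock: 38 - 24 = 14. total_sold = 78
  Event 10 (sale 21): sell min(21,14)=14. stock: 14 - 14 = 0. total_sold = 92
  Event 11 (sale 4): sell min(4,0)=0. stock: 0 - 0 = 0. total_sold = 92
  Event 12 (sale 4): sell min(4,0)=0. stock: 0 - 0 = 0. total_sold = 92
Final: stock = 0, total_sold = 92

Checking against threshold 7:
  After event 1: stock=87 > 7
  After event 2: stock=91 > 7
  After event 3: stock=86 > 7
  After event 4: stock=71 > 7
  After event 5: stock=72 > 7
  After event 6: stock=56 > 7
  After event 7: stock=39 > 7
  After event 8: stock=38 > 7
  After event 9: stock=14 > 7
  After event 10: stock=0 <= 7 -> ALERT
  After event 11: stock=0 <= 7 -> ALERT
  After event 12: stock=0 <= 7 -> ALERT
Alert events: [10, 11, 12]. Count = 3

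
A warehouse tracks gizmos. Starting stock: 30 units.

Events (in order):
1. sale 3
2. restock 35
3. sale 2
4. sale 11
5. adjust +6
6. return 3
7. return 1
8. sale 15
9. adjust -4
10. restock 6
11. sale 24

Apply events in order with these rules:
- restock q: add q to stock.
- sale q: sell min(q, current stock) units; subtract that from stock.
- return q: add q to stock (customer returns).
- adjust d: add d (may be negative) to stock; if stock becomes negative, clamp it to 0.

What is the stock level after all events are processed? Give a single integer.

Answer: 22

Derivation:
Processing events:
Start: stock = 30
  Event 1 (sale 3): sell min(3,30)=3. stock: 30 - 3 = 27. total_sold = 3
  Event 2 (restock 35): 27 + 35 = 62
  Event 3 (sale 2): sell min(2,62)=2. stock: 62 - 2 = 60. total_sold = 5
  Event 4 (sale 11): sell min(11,60)=11. stock: 60 - 11 = 49. total_sold = 16
  Event 5 (adjust +6): 49 + 6 = 55
  Event 6 (return 3): 55 + 3 = 58
  Event 7 (return 1): 58 + 1 = 59
  Event 8 (sale 15): sell min(15,59)=15. stock: 59 - 15 = 44. total_sold = 31
  Event 9 (adjust -4): 44 + -4 = 40
  Event 10 (restock 6): 40 + 6 = 46
  Event 11 (sale 24): sell min(24,46)=24. stock: 46 - 24 = 22. total_sold = 55
Final: stock = 22, total_sold = 55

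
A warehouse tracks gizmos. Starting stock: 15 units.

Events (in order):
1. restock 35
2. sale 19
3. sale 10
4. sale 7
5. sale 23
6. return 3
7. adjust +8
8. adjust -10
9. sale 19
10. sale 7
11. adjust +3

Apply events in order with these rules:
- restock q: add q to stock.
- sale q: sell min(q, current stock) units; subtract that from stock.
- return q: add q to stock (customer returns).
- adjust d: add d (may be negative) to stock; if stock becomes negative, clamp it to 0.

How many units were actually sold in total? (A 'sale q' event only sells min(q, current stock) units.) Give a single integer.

Answer: 51

Derivation:
Processing events:
Start: stock = 15
  Event 1 (restock 35): 15 + 35 = 50
  Event 2 (sale 19): sell min(19,50)=19. stock: 50 - 19 = 31. total_sold = 19
  Event 3 (sale 10): sell min(10,31)=10. stock: 31 - 10 = 21. total_sold = 29
  Event 4 (sale 7): sell min(7,21)=7. stock: 21 - 7 = 14. total_sold = 36
  Event 5 (sale 23): sell min(23,14)=14. stock: 14 - 14 = 0. total_sold = 50
  Event 6 (return 3): 0 + 3 = 3
  Event 7 (adjust +8): 3 + 8 = 11
  Event 8 (adjust -10): 11 + -10 = 1
  Event 9 (sale 19): sell min(19,1)=1. stock: 1 - 1 = 0. total_sold = 51
  Event 10 (sale 7): sell min(7,0)=0. stock: 0 - 0 = 0. total_sold = 51
  Event 11 (adjust +3): 0 + 3 = 3
Final: stock = 3, total_sold = 51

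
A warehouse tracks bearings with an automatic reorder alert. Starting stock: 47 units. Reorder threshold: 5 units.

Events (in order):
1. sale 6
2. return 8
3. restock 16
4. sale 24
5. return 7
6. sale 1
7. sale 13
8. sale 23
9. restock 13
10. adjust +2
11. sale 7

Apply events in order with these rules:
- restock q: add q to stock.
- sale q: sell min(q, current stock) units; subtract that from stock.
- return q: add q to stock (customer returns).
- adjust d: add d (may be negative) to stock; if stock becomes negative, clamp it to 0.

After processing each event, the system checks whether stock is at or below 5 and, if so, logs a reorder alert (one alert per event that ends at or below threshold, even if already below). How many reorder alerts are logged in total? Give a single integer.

Processing events:
Start: stock = 47
  Event 1 (sale 6): sell min(6,47)=6. stock: 47 - 6 = 41. total_sold = 6
  Event 2 (return 8): 41 + 8 = 49
  Event 3 (restock 16): 49 + 16 = 65
  Event 4 (sale 24): sell min(24,65)=24. stock: 65 - 24 = 41. total_sold = 30
  Event 5 (return 7): 41 + 7 = 48
  Event 6 (sale 1): sell min(1,48)=1. stock: 48 - 1 = 47. total_sold = 31
  Event 7 (sale 13): sell min(13,47)=13. stock: 47 - 13 = 34. total_sold = 44
  Event 8 (sale 23): sell min(23,34)=23. stock: 34 - 23 = 11. total_sold = 67
  Event 9 (restock 13): 11 + 13 = 24
  Event 10 (adjust +2): 24 + 2 = 26
  Event 11 (sale 7): sell min(7,26)=7. stock: 26 - 7 = 19. total_sold = 74
Final: stock = 19, total_sold = 74

Checking against threshold 5:
  After event 1: stock=41 > 5
  After event 2: stock=49 > 5
  After event 3: stock=65 > 5
  After event 4: stock=41 > 5
  After event 5: stock=48 > 5
  After event 6: stock=47 > 5
  After event 7: stock=34 > 5
  After event 8: stock=11 > 5
  After event 9: stock=24 > 5
  After event 10: stock=26 > 5
  After event 11: stock=19 > 5
Alert events: []. Count = 0

Answer: 0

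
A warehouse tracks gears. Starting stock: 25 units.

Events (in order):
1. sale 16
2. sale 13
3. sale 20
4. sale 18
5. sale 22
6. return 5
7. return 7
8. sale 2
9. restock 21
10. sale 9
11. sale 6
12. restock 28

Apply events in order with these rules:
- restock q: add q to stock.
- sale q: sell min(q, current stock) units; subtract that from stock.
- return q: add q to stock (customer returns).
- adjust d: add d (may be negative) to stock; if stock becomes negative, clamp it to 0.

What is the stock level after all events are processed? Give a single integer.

Answer: 44

Derivation:
Processing events:
Start: stock = 25
  Event 1 (sale 16): sell min(16,25)=16. stock: 25 - 16 = 9. total_sold = 16
  Event 2 (sale 13): sell min(13,9)=9. stock: 9 - 9 = 0. total_sold = 25
  Event 3 (sale 20): sell min(20,0)=0. stock: 0 - 0 = 0. total_sold = 25
  Event 4 (sale 18): sell min(18,0)=0. stock: 0 - 0 = 0. total_sold = 25
  Event 5 (sale 22): sell min(22,0)=0. stock: 0 - 0 = 0. total_sold = 25
  Event 6 (return 5): 0 + 5 = 5
  Event 7 (return 7): 5 + 7 = 12
  Event 8 (sale 2): sell min(2,12)=2. stock: 12 - 2 = 10. total_sold = 27
  Event 9 (restock 21): 10 + 21 = 31
  Event 10 (sale 9): sell min(9,31)=9. stock: 31 - 9 = 22. total_sold = 36
  Event 11 (sale 6): sell min(6,22)=6. stock: 22 - 6 = 16. total_sold = 42
  Event 12 (restock 28): 16 + 28 = 44
Final: stock = 44, total_sold = 42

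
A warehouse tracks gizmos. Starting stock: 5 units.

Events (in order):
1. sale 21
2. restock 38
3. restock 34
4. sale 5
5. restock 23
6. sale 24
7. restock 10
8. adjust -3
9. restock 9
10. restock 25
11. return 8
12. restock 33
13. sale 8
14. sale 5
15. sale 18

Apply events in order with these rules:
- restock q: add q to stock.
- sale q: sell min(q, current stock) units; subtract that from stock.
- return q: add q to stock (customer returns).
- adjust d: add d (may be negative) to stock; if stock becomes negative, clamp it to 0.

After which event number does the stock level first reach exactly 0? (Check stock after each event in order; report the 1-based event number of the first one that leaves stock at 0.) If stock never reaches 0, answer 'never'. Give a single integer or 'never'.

Answer: 1

Derivation:
Processing events:
Start: stock = 5
  Event 1 (sale 21): sell min(21,5)=5. stock: 5 - 5 = 0. total_sold = 5
  Event 2 (restock 38): 0 + 38 = 38
  Event 3 (restock 34): 38 + 34 = 72
  Event 4 (sale 5): sell min(5,72)=5. stock: 72 - 5 = 67. total_sold = 10
  Event 5 (restock 23): 67 + 23 = 90
  Event 6 (sale 24): sell min(24,90)=24. stock: 90 - 24 = 66. total_sold = 34
  Event 7 (restock 10): 66 + 10 = 76
  Event 8 (adjust -3): 76 + -3 = 73
  Event 9 (restock 9): 73 + 9 = 82
  Event 10 (restock 25): 82 + 25 = 107
  Event 11 (return 8): 107 + 8 = 115
  Event 12 (restock 33): 115 + 33 = 148
  Event 13 (sale 8): sell min(8,148)=8. stock: 148 - 8 = 140. total_sold = 42
  Event 14 (sale 5): sell min(5,140)=5. stock: 140 - 5 = 135. total_sold = 47
  Event 15 (sale 18): sell min(18,135)=18. stock: 135 - 18 = 117. total_sold = 65
Final: stock = 117, total_sold = 65

First zero at event 1.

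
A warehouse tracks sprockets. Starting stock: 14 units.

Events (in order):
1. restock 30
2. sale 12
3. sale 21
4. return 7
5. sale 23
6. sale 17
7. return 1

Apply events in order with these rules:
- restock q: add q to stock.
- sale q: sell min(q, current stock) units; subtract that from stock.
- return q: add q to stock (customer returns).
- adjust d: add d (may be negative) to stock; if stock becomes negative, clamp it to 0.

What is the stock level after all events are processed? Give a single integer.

Processing events:
Start: stock = 14
  Event 1 (restock 30): 14 + 30 = 44
  Event 2 (sale 12): sell min(12,44)=12. stock: 44 - 12 = 32. total_sold = 12
  Event 3 (sale 21): sell min(21,32)=21. stock: 32 - 21 = 11. total_sold = 33
  Event 4 (return 7): 11 + 7 = 18
  Event 5 (sale 23): sell min(23,18)=18. stock: 18 - 18 = 0. total_sold = 51
  Event 6 (sale 17): sell min(17,0)=0. stock: 0 - 0 = 0. total_sold = 51
  Event 7 (return 1): 0 + 1 = 1
Final: stock = 1, total_sold = 51

Answer: 1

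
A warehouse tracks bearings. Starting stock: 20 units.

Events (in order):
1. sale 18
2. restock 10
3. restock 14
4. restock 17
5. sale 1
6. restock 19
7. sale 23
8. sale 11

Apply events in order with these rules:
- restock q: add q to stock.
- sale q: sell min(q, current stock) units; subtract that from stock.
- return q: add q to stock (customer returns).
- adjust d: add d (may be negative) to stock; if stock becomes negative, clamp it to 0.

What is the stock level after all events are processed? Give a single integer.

Answer: 27

Derivation:
Processing events:
Start: stock = 20
  Event 1 (sale 18): sell min(18,20)=18. stock: 20 - 18 = 2. total_sold = 18
  Event 2 (restock 10): 2 + 10 = 12
  Event 3 (restock 14): 12 + 14 = 26
  Event 4 (restock 17): 26 + 17 = 43
  Event 5 (sale 1): sell min(1,43)=1. stock: 43 - 1 = 42. total_sold = 19
  Event 6 (restock 19): 42 + 19 = 61
  Event 7 (sale 23): sell min(23,61)=23. stock: 61 - 23 = 38. total_sold = 42
  Event 8 (sale 11): sell min(11,38)=11. stock: 38 - 11 = 27. total_sold = 53
Final: stock = 27, total_sold = 53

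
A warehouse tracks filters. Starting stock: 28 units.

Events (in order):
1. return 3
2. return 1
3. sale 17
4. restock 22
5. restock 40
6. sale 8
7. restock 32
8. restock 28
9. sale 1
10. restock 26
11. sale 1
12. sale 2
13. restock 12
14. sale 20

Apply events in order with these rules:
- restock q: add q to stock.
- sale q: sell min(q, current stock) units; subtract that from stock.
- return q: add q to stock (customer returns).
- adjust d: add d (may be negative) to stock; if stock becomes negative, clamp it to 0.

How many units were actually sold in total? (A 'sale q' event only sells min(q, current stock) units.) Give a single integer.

Answer: 49

Derivation:
Processing events:
Start: stock = 28
  Event 1 (return 3): 28 + 3 = 31
  Event 2 (return 1): 31 + 1 = 32
  Event 3 (sale 17): sell min(17,32)=17. stock: 32 - 17 = 15. total_sold = 17
  Event 4 (restock 22): 15 + 22 = 37
  Event 5 (restock 40): 37 + 40 = 77
  Event 6 (sale 8): sell min(8,77)=8. stock: 77 - 8 = 69. total_sold = 25
  Event 7 (restock 32): 69 + 32 = 101
  Event 8 (restock 28): 101 + 28 = 129
  Event 9 (sale 1): sell min(1,129)=1. stock: 129 - 1 = 128. total_sold = 26
  Event 10 (restock 26): 128 + 26 = 154
  Event 11 (sale 1): sell min(1,154)=1. stock: 154 - 1 = 153. total_sold = 27
  Event 12 (sale 2): sell min(2,153)=2. stock: 153 - 2 = 151. total_sold = 29
  Event 13 (restock 12): 151 + 12 = 163
  Event 14 (sale 20): sell min(20,163)=20. stock: 163 - 20 = 143. total_sold = 49
Final: stock = 143, total_sold = 49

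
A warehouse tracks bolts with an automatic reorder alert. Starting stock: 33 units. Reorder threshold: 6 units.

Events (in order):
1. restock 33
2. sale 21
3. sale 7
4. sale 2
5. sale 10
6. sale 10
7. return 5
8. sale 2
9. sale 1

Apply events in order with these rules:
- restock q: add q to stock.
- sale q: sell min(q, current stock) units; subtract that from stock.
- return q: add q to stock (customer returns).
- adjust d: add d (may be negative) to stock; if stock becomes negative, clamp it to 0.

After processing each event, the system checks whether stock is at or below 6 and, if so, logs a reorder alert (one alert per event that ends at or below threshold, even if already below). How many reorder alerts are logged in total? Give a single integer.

Answer: 0

Derivation:
Processing events:
Start: stock = 33
  Event 1 (restock 33): 33 + 33 = 66
  Event 2 (sale 21): sell min(21,66)=21. stock: 66 - 21 = 45. total_sold = 21
  Event 3 (sale 7): sell min(7,45)=7. stock: 45 - 7 = 38. total_sold = 28
  Event 4 (sale 2): sell min(2,38)=2. stock: 38 - 2 = 36. total_sold = 30
  Event 5 (sale 10): sell min(10,36)=10. stock: 36 - 10 = 26. total_sold = 40
  Event 6 (sale 10): sell min(10,26)=10. stock: 26 - 10 = 16. total_sold = 50
  Event 7 (return 5): 16 + 5 = 21
  Event 8 (sale 2): sell min(2,21)=2. stock: 21 - 2 = 19. total_sold = 52
  Event 9 (sale 1): sell min(1,19)=1. stock: 19 - 1 = 18. total_sold = 53
Final: stock = 18, total_sold = 53

Checking against threshold 6:
  After event 1: stock=66 > 6
  After event 2: stock=45 > 6
  After event 3: stock=38 > 6
  After event 4: stock=36 > 6
  After event 5: stock=26 > 6
  After event 6: stock=16 > 6
  After event 7: stock=21 > 6
  After event 8: stock=19 > 6
  After event 9: stock=18 > 6
Alert events: []. Count = 0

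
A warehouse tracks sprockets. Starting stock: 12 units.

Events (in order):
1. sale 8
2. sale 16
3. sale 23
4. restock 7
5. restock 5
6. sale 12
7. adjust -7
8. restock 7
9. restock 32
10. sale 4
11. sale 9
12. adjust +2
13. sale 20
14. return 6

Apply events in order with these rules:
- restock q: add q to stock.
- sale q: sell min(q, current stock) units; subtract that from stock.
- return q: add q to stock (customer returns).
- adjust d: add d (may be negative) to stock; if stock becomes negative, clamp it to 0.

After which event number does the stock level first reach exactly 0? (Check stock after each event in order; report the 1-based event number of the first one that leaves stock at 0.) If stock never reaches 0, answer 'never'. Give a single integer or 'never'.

Answer: 2

Derivation:
Processing events:
Start: stock = 12
  Event 1 (sale 8): sell min(8,12)=8. stock: 12 - 8 = 4. total_sold = 8
  Event 2 (sale 16): sell min(16,4)=4. stock: 4 - 4 = 0. total_sold = 12
  Event 3 (sale 23): sell min(23,0)=0. stock: 0 - 0 = 0. total_sold = 12
  Event 4 (restock 7): 0 + 7 = 7
  Event 5 (restock 5): 7 + 5 = 12
  Event 6 (sale 12): sell min(12,12)=12. stock: 12 - 12 = 0. total_sold = 24
  Event 7 (adjust -7): 0 + -7 = 0 (clamped to 0)
  Event 8 (restock 7): 0 + 7 = 7
  Event 9 (restock 32): 7 + 32 = 39
  Event 10 (sale 4): sell min(4,39)=4. stock: 39 - 4 = 35. total_sold = 28
  Event 11 (sale 9): sell min(9,35)=9. stock: 35 - 9 = 26. total_sold = 37
  Event 12 (adjust +2): 26 + 2 = 28
  Event 13 (sale 20): sell min(20,28)=20. stock: 28 - 20 = 8. total_sold = 57
  Event 14 (return 6): 8 + 6 = 14
Final: stock = 14, total_sold = 57

First zero at event 2.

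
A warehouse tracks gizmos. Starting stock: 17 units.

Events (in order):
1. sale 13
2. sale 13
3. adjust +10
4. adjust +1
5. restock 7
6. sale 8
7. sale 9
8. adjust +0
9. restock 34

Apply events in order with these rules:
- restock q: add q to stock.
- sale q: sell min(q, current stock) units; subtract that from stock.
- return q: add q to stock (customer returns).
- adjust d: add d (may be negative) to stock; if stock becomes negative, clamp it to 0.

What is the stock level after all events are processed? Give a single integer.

Answer: 35

Derivation:
Processing events:
Start: stock = 17
  Event 1 (sale 13): sell min(13,17)=13. stock: 17 - 13 = 4. total_sold = 13
  Event 2 (sale 13): sell min(13,4)=4. stock: 4 - 4 = 0. total_sold = 17
  Event 3 (adjust +10): 0 + 10 = 10
  Event 4 (adjust +1): 10 + 1 = 11
  Event 5 (restock 7): 11 + 7 = 18
  Event 6 (sale 8): sell min(8,18)=8. stock: 18 - 8 = 10. total_sold = 25
  Event 7 (sale 9): sell min(9,10)=9. stock: 10 - 9 = 1. total_sold = 34
  Event 8 (adjust +0): 1 + 0 = 1
  Event 9 (restock 34): 1 + 34 = 35
Final: stock = 35, total_sold = 34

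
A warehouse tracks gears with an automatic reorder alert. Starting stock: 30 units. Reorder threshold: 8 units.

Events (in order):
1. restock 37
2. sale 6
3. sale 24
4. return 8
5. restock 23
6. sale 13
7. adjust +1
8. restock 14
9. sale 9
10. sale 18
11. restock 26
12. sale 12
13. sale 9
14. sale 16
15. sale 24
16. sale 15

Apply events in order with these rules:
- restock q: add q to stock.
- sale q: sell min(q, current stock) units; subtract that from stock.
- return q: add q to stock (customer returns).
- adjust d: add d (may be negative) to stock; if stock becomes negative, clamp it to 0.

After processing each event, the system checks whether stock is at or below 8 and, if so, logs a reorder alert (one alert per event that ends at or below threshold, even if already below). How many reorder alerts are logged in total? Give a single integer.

Processing events:
Start: stock = 30
  Event 1 (restock 37): 30 + 37 = 67
  Event 2 (sale 6): sell min(6,67)=6. stock: 67 - 6 = 61. total_sold = 6
  Event 3 (sale 24): sell min(24,61)=24. stock: 61 - 24 = 37. total_sold = 30
  Event 4 (return 8): 37 + 8 = 45
  Event 5 (restock 23): 45 + 23 = 68
  Event 6 (sale 13): sell min(13,68)=13. stock: 68 - 13 = 55. total_sold = 43
  Event 7 (adjust +1): 55 + 1 = 56
  Event 8 (restock 14): 56 + 14 = 70
  Event 9 (sale 9): sell min(9,70)=9. stock: 70 - 9 = 61. total_sold = 52
  Event 10 (sale 18): sell min(18,61)=18. stock: 61 - 18 = 43. total_sold = 70
  Event 11 (restock 26): 43 + 26 = 69
  Event 12 (sale 12): sell min(12,69)=12. stock: 69 - 12 = 57. total_sold = 82
  Event 13 (sale 9): sell min(9,57)=9. stock: 57 - 9 = 48. total_sold = 91
  Event 14 (sale 16): sell min(16,48)=16. stock: 48 - 16 = 32. total_sold = 107
  Event 15 (sale 24): sell min(24,32)=24. stock: 32 - 24 = 8. total_sold = 131
  Event 16 (sale 15): sell min(15,8)=8. stock: 8 - 8 = 0. total_sold = 139
Final: stock = 0, total_sold = 139

Checking against threshold 8:
  After event 1: stock=67 > 8
  After event 2: stock=61 > 8
  After event 3: stock=37 > 8
  After event 4: stock=45 > 8
  After event 5: stock=68 > 8
  After event 6: stock=55 > 8
  After event 7: stock=56 > 8
  After event 8: stock=70 > 8
  After event 9: stock=61 > 8
  After event 10: stock=43 > 8
  After event 11: stock=69 > 8
  After event 12: stock=57 > 8
  After event 13: stock=48 > 8
  After event 14: stock=32 > 8
  After event 15: stock=8 <= 8 -> ALERT
  After event 16: stock=0 <= 8 -> ALERT
Alert events: [15, 16]. Count = 2

Answer: 2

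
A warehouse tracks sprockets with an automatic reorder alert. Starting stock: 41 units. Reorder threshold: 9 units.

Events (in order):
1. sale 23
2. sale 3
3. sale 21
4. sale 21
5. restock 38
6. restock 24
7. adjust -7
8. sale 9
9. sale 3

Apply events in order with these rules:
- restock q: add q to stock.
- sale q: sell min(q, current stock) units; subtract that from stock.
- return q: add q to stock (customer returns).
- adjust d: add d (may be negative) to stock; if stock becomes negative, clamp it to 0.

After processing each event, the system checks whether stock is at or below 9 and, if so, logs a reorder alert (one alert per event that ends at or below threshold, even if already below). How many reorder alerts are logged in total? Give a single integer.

Processing events:
Start: stock = 41
  Event 1 (sale 23): sell min(23,41)=23. stock: 41 - 23 = 18. total_sold = 23
  Event 2 (sale 3): sell min(3,18)=3. stock: 18 - 3 = 15. total_sold = 26
  Event 3 (sale 21): sell min(21,15)=15. stock: 15 - 15 = 0. total_sold = 41
  Event 4 (sale 21): sell min(21,0)=0. stock: 0 - 0 = 0. total_sold = 41
  Event 5 (restock 38): 0 + 38 = 38
  Event 6 (restock 24): 38 + 24 = 62
  Event 7 (adjust -7): 62 + -7 = 55
  Event 8 (sale 9): sell min(9,55)=9. stock: 55 - 9 = 46. total_sold = 50
  Event 9 (sale 3): sell min(3,46)=3. stock: 46 - 3 = 43. total_sold = 53
Final: stock = 43, total_sold = 53

Checking against threshold 9:
  After event 1: stock=18 > 9
  After event 2: stock=15 > 9
  After event 3: stock=0 <= 9 -> ALERT
  After event 4: stock=0 <= 9 -> ALERT
  After event 5: stock=38 > 9
  After event 6: stock=62 > 9
  After event 7: stock=55 > 9
  After event 8: stock=46 > 9
  After event 9: stock=43 > 9
Alert events: [3, 4]. Count = 2

Answer: 2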